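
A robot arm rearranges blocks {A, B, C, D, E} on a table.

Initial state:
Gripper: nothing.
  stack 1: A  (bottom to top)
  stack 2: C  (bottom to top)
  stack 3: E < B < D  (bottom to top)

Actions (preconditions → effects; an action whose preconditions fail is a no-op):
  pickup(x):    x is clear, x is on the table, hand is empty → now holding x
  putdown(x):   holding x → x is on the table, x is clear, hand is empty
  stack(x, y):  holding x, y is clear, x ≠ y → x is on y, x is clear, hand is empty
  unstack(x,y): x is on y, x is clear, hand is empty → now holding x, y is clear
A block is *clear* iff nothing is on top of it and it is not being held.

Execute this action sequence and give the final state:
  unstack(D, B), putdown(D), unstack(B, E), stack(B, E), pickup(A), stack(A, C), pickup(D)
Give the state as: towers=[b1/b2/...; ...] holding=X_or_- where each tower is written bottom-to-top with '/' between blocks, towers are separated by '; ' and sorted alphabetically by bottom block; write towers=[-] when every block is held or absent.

step 1 (unstack(D, B)): towers=[A; C; E/B] holding=D
step 2 (putdown(D)): towers=[A; C; D; E/B] holding=-
step 3 (unstack(B, E)): towers=[A; C; D; E] holding=B
step 4 (stack(B, E)): towers=[A; C; D; E/B] holding=-
step 5 (pickup(A)): towers=[C; D; E/B] holding=A
step 6 (stack(A, C)): towers=[C/A; D; E/B] holding=-
step 7 (pickup(D)): towers=[C/A; E/B] holding=D

towers=[C/A; E/B] holding=D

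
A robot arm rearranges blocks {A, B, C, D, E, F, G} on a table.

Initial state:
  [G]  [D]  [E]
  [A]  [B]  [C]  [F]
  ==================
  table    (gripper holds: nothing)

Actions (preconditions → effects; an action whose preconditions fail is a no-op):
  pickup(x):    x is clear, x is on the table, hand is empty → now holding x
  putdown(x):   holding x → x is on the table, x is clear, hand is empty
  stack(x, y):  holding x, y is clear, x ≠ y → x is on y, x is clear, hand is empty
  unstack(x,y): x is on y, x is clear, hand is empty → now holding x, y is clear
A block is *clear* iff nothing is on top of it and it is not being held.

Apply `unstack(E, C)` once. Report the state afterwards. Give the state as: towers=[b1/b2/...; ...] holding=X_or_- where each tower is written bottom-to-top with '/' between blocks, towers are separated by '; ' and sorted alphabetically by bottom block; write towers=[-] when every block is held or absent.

before: towers=[A/G; B/D; C/E; F] holding=-
pre[unstack(E, C)]: on(E,C) ✓, clear(E) ✓, handempty ✓
all met → apply unstack(E, C)
after:  towers=[A/G; B/D; C; F] holding=E

towers=[A/G; B/D; C; F] holding=E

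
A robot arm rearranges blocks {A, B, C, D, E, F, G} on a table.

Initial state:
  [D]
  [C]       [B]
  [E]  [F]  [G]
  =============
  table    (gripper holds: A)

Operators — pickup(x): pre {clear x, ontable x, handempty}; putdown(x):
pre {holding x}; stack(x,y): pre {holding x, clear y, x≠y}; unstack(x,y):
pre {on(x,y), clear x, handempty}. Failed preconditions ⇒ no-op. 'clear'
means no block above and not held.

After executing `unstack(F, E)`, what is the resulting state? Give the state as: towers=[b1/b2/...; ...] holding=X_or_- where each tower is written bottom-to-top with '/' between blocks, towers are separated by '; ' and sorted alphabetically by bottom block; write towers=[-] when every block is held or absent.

towers=[E/C/D; F; G/B] holding=A

before: towers=[E/C/D; F; G/B] holding=A
pre[unstack(F, E)]: on(F,E) fail, clear(F) ok, handempty fail
on(F,E), handempty unmet → unstack(F, E) is a no-op
after:  towers=[E/C/D; F; G/B] holding=A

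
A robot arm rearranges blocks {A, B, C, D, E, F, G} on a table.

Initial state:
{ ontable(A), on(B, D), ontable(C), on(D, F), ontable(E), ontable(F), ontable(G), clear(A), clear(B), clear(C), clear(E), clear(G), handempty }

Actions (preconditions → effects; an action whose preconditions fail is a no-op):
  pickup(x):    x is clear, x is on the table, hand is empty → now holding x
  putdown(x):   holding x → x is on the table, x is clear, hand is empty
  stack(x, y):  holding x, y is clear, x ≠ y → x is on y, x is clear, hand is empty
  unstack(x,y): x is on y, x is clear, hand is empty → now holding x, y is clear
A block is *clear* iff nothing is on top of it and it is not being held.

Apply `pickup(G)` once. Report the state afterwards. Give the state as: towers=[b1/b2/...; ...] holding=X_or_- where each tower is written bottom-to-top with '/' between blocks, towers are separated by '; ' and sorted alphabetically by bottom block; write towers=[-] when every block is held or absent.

before: towers=[A; C; E; F/D/B; G] holding=-
pre[pickup(G)]: clear(G) ok, ontable(G) ok, handempty ok
all met → apply pickup(G)
after:  towers=[A; C; E; F/D/B] holding=G

towers=[A; C; E; F/D/B] holding=G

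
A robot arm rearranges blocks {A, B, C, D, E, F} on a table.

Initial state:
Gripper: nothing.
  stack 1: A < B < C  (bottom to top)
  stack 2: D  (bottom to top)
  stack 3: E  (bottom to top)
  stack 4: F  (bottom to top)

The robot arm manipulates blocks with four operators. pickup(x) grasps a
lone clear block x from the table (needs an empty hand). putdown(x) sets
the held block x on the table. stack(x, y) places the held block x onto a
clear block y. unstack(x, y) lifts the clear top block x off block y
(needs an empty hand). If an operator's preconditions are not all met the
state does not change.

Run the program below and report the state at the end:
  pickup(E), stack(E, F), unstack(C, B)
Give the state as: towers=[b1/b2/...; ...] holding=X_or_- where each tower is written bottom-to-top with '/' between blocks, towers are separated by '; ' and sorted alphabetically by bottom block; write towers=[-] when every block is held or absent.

towers=[A/B; D; F/E] holding=C

step 1 (pickup(E)): towers=[A/B/C; D; F] holding=E
step 2 (stack(E, F)): towers=[A/B/C; D; F/E] holding=-
step 3 (unstack(C, B)): towers=[A/B; D; F/E] holding=C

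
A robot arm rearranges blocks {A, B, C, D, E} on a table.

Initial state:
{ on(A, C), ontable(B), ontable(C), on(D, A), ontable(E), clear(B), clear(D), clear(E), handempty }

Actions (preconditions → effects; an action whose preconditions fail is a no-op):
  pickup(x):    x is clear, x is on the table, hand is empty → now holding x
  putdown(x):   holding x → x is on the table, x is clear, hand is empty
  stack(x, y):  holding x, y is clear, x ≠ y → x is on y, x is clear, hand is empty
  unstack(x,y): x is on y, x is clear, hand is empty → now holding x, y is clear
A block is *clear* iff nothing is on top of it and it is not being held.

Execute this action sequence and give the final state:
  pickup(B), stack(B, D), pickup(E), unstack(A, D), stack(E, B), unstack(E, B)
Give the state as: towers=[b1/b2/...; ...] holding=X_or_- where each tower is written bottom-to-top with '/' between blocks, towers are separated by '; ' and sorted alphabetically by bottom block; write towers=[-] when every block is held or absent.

step 1 (pickup(B)): towers=[C/A/D; E] holding=B
step 2 (stack(B, D)): towers=[C/A/D/B; E] holding=-
step 3 (pickup(E)): towers=[C/A/D/B] holding=E
step 4 (unstack(A, D)) [no-op]: towers=[C/A/D/B] holding=E
step 5 (stack(E, B)): towers=[C/A/D/B/E] holding=-
step 6 (unstack(E, B)): towers=[C/A/D/B] holding=E

towers=[C/A/D/B] holding=E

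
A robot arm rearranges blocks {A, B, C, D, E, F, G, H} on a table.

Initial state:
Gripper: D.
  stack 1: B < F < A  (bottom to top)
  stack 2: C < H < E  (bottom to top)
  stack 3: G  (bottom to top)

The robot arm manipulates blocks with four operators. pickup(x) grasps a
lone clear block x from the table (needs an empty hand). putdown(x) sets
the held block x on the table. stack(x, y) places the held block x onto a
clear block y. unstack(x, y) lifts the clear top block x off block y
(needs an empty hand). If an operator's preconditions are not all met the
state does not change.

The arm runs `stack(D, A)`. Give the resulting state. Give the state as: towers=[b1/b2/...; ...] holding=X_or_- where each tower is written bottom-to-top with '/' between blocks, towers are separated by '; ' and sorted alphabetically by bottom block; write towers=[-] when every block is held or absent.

towers=[B/F/A/D; C/H/E; G] holding=-

before: towers=[B/F/A; C/H/E; G] holding=D
pre[stack(D, A)]: holding(D) yes, clear(A) yes, D≠A yes
all met → apply stack(D, A)
after:  towers=[B/F/A/D; C/H/E; G] holding=-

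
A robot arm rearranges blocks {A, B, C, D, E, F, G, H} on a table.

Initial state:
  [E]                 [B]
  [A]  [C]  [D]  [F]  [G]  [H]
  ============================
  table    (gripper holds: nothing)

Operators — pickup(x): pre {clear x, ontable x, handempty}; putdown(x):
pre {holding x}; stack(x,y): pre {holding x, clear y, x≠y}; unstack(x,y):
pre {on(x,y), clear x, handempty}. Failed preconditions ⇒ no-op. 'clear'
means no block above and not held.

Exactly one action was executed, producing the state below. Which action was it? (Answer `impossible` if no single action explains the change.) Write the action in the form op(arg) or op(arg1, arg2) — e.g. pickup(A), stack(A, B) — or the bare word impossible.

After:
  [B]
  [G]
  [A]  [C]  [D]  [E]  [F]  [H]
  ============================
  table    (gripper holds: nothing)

impossible

target: towers=[A/G/B; C; D; E; F; H] holding=-
     unstack(E, A) → towers=[A; C; D; F; G/B; H] holding=E
         pickup(H) → towers=[A/E; C; D; F; G/B] holding=H
     unstack(B, G) → towers=[A/E; C; D; F; G; H] holding=B
         pickup(F) → towers=[A/E; C; D; G/B; H] holding=F
         pickup(D) → towers=[A/E; C; F; G/B; H] holding=D
         pickup(C) → towers=[A/E; D; F; G/B; H] holding=C
none of the 6 applicable actions match → impossible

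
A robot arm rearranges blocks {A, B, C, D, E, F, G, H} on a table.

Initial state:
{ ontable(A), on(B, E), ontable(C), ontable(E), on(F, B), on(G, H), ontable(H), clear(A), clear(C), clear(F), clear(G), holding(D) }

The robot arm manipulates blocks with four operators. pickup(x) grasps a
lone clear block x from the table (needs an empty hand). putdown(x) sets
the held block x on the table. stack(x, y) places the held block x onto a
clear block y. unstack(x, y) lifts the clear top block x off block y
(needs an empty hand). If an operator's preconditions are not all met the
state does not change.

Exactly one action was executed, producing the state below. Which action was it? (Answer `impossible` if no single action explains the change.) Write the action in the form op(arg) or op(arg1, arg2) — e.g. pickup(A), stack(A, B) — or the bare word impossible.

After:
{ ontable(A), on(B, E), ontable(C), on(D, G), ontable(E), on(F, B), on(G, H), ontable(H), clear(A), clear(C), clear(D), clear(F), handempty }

target: towers=[A; C; E/B/F; H/G/D] holding=-
        putdown(D) → towers=[A; C; D; E/B/F; H/G] holding=-
       stack(D, G) → towers=[A; C; E/B/F; H/G/D] holding=-  ← match
       stack(D, A) → towers=[A/D; C; E/B/F; H/G] holding=-
       stack(D, F) → towers=[A; C; E/B/F/D; H/G] holding=-
       stack(D, C) → towers=[A; C/D; E/B/F; H/G] holding=-

stack(D, G)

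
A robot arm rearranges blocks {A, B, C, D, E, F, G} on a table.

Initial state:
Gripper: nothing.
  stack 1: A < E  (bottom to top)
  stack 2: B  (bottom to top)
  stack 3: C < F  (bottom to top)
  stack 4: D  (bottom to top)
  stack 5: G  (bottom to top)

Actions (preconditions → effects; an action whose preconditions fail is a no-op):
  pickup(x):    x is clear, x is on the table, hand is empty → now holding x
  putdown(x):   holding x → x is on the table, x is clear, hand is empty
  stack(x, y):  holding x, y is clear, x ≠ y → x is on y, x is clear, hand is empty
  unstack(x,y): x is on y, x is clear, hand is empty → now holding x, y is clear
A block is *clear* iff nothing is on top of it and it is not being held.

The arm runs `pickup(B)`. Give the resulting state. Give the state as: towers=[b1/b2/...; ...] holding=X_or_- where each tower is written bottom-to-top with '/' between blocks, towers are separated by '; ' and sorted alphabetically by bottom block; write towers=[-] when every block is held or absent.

before: towers=[A/E; B; C/F; D; G] holding=-
pre[pickup(B)]: clear(B) ok, ontable(B) ok, handempty ok
all met → apply pickup(B)
after:  towers=[A/E; C/F; D; G] holding=B

towers=[A/E; C/F; D; G] holding=B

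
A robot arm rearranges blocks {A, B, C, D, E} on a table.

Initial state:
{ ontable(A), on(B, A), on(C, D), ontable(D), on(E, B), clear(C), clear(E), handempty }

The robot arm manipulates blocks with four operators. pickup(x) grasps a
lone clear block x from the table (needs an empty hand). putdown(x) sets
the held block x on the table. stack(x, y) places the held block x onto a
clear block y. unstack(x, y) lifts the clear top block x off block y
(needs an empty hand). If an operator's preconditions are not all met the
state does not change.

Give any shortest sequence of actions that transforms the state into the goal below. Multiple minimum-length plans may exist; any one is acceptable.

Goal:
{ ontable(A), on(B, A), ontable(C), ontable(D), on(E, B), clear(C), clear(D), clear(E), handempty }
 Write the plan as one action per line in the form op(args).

step 1 (unstack(C, D)): towers=[A/B/E; D] holding=C
step 2 (putdown(C)): towers=[A/B/E; C; D] holding=-
goal check: towers=[A/B/E; C; D] holding=- — reached (length 2, optimal by BFS)

unstack(C, D)
putdown(C)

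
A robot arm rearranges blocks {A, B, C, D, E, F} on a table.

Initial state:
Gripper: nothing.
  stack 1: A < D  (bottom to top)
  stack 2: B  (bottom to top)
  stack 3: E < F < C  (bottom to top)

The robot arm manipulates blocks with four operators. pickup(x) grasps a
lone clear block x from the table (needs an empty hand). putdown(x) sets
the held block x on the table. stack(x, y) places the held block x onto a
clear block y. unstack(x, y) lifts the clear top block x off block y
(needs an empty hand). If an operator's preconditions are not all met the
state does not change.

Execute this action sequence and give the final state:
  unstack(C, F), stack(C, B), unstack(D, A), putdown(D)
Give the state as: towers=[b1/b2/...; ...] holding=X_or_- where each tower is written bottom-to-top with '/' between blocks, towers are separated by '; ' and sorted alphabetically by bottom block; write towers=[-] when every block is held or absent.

towers=[A; B/C; D; E/F] holding=-

step 1 (unstack(C, F)): towers=[A/D; B; E/F] holding=C
step 2 (stack(C, B)): towers=[A/D; B/C; E/F] holding=-
step 3 (unstack(D, A)): towers=[A; B/C; E/F] holding=D
step 4 (putdown(D)): towers=[A; B/C; D; E/F] holding=-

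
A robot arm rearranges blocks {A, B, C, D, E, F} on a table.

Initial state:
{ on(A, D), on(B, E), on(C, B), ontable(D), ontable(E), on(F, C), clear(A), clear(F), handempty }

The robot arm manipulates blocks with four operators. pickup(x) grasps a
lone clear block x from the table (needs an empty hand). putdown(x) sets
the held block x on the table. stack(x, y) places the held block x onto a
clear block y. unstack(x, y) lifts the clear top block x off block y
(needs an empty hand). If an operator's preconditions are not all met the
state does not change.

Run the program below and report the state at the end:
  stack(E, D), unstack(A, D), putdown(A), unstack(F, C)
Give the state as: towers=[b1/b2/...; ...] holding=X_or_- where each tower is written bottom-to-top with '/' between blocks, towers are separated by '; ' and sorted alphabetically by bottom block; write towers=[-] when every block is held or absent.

step 1 (stack(E, D)) [no-op]: towers=[D/A; E/B/C/F] holding=-
step 2 (unstack(A, D)): towers=[D; E/B/C/F] holding=A
step 3 (putdown(A)): towers=[A; D; E/B/C/F] holding=-
step 4 (unstack(F, C)): towers=[A; D; E/B/C] holding=F

towers=[A; D; E/B/C] holding=F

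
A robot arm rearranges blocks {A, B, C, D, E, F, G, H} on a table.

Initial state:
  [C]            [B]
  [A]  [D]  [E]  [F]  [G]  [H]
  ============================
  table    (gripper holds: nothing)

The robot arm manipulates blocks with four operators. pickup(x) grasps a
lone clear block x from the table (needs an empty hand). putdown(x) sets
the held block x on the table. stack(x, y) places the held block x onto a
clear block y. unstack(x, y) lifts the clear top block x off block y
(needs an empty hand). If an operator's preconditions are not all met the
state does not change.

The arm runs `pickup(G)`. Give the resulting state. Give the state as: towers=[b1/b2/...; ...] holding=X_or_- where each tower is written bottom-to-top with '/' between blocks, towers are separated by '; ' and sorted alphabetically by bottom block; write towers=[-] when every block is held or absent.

before: towers=[A/C; D; E; F/B; G; H] holding=-
pre[pickup(G)]: clear(G) yes, ontable(G) yes, handempty yes
all met → apply pickup(G)
after:  towers=[A/C; D; E; F/B; H] holding=G

towers=[A/C; D; E; F/B; H] holding=G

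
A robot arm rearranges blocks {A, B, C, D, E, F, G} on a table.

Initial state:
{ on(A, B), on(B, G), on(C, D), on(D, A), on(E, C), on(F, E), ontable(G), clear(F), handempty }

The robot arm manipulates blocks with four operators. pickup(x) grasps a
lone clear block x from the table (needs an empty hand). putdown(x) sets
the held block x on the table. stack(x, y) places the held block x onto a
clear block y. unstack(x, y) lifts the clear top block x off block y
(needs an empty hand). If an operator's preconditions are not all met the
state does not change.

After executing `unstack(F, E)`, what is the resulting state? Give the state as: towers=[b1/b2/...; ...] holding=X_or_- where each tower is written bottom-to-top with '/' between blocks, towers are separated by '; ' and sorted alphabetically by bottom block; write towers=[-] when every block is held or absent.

before: towers=[G/B/A/D/C/E/F] holding=-
pre[unstack(F, E)]: on(F,E) yes, clear(F) yes, handempty yes
all met → apply unstack(F, E)
after:  towers=[G/B/A/D/C/E] holding=F

towers=[G/B/A/D/C/E] holding=F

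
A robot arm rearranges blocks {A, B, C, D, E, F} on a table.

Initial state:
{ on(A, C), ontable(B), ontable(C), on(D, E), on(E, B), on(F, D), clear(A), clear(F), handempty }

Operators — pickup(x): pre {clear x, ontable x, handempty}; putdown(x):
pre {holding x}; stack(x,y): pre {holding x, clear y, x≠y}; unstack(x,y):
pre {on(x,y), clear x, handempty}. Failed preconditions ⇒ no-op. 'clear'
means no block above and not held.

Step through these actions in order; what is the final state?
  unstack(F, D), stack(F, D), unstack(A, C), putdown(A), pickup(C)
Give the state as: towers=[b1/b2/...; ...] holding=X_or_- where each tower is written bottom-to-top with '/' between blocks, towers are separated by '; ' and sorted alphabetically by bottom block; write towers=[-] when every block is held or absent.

towers=[A; B/E/D/F] holding=C

step 1 (unstack(F, D)): towers=[B/E/D; C/A] holding=F
step 2 (stack(F, D)): towers=[B/E/D/F; C/A] holding=-
step 3 (unstack(A, C)): towers=[B/E/D/F; C] holding=A
step 4 (putdown(A)): towers=[A; B/E/D/F; C] holding=-
step 5 (pickup(C)): towers=[A; B/E/D/F] holding=C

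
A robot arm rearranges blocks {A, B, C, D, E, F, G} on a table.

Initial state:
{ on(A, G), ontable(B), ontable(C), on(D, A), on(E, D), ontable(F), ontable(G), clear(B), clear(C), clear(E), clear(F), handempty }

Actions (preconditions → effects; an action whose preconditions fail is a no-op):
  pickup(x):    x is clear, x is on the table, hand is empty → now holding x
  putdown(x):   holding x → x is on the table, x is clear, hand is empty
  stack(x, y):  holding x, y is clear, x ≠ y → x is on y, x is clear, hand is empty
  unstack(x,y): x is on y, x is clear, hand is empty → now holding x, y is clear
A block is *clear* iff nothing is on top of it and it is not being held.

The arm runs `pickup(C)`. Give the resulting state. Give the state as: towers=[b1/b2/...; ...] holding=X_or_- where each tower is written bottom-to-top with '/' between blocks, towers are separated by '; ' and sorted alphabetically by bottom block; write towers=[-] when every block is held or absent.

before: towers=[B; C; F; G/A/D/E] holding=-
pre[pickup(C)]: clear(C) ✓, ontable(C) ✓, handempty ✓
all met → apply pickup(C)
after:  towers=[B; F; G/A/D/E] holding=C

towers=[B; F; G/A/D/E] holding=C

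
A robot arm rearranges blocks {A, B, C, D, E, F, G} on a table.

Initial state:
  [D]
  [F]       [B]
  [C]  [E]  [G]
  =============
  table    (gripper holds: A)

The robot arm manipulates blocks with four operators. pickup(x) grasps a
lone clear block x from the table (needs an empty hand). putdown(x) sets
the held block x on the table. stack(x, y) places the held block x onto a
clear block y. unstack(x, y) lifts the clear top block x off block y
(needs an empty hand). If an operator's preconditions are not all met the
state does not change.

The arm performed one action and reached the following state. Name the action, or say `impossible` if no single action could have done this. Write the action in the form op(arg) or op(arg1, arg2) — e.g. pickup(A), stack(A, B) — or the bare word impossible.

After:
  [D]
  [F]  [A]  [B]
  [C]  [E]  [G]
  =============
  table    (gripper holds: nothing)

stack(A, E)

target: towers=[C/F/D; E/A; G/B] holding=-
        putdown(A) → towers=[A; C/F/D; E; G/B] holding=-
       stack(A, B) → towers=[C/F/D; E; G/B/A] holding=-
       stack(A, D) → towers=[C/F/D/A; E; G/B] holding=-
       stack(A, E) → towers=[C/F/D; E/A; G/B] holding=-  ← match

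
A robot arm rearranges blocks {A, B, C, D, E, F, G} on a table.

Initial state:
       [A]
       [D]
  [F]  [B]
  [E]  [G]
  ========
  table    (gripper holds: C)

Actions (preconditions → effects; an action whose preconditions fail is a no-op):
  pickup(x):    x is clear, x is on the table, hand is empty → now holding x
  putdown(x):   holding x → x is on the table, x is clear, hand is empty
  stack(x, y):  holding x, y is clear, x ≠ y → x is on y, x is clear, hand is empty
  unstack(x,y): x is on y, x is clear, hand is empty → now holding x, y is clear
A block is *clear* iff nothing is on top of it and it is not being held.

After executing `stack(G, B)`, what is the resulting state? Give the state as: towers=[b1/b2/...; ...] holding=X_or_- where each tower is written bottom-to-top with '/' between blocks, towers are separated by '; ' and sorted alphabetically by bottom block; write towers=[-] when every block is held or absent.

towers=[E/F; G/B/D/A] holding=C

before: towers=[E/F; G/B/D/A] holding=C
pre[stack(G, B)]: holding(G) no, clear(B) no, G≠B yes
holding(G), clear(B) unmet → stack(G, B) is a no-op
after:  towers=[E/F; G/B/D/A] holding=C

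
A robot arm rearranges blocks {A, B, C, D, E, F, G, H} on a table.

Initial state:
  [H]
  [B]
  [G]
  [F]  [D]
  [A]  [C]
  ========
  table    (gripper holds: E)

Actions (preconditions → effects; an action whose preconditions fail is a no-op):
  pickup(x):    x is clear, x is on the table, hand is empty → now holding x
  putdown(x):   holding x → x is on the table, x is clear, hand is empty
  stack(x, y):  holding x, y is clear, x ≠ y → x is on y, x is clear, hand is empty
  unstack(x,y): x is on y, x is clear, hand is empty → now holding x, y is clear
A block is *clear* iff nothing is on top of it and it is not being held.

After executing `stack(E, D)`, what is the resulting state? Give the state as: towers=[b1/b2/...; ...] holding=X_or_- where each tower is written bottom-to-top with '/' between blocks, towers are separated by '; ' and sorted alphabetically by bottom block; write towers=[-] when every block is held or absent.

before: towers=[A/F/G/B/H; C/D] holding=E
pre[stack(E, D)]: holding(E) ✓, clear(D) ✓, E≠D ✓
all met → apply stack(E, D)
after:  towers=[A/F/G/B/H; C/D/E] holding=-

towers=[A/F/G/B/H; C/D/E] holding=-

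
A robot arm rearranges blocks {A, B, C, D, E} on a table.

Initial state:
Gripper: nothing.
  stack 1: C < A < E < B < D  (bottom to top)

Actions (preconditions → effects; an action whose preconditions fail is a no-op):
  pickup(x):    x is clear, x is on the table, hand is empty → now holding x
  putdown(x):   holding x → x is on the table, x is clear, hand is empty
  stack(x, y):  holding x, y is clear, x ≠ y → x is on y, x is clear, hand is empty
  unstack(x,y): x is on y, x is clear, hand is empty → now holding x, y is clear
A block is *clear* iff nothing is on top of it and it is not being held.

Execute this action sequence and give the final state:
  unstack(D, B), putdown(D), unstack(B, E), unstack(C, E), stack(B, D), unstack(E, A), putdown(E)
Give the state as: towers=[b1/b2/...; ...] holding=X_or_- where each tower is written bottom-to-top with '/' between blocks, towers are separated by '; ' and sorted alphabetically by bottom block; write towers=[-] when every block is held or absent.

step 1 (unstack(D, B)): towers=[C/A/E/B] holding=D
step 2 (putdown(D)): towers=[C/A/E/B; D] holding=-
step 3 (unstack(B, E)): towers=[C/A/E; D] holding=B
step 4 (unstack(C, E)) [no-op]: towers=[C/A/E; D] holding=B
step 5 (stack(B, D)): towers=[C/A/E; D/B] holding=-
step 6 (unstack(E, A)): towers=[C/A; D/B] holding=E
step 7 (putdown(E)): towers=[C/A; D/B; E] holding=-

towers=[C/A; D/B; E] holding=-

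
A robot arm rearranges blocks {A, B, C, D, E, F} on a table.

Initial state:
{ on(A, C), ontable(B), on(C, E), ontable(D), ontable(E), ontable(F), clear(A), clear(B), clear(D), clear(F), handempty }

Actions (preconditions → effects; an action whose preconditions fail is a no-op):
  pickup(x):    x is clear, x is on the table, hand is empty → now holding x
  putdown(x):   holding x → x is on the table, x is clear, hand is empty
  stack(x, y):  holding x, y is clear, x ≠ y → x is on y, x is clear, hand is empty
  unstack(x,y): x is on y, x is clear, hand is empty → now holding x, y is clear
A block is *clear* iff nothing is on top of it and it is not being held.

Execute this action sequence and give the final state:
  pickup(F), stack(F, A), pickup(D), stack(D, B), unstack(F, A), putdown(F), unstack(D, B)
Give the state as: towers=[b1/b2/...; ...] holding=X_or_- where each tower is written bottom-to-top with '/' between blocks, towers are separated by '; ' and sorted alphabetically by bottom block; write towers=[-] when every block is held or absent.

towers=[B; E/C/A; F] holding=D

step 1 (pickup(F)): towers=[B; D; E/C/A] holding=F
step 2 (stack(F, A)): towers=[B; D; E/C/A/F] holding=-
step 3 (pickup(D)): towers=[B; E/C/A/F] holding=D
step 4 (stack(D, B)): towers=[B/D; E/C/A/F] holding=-
step 5 (unstack(F, A)): towers=[B/D; E/C/A] holding=F
step 6 (putdown(F)): towers=[B/D; E/C/A; F] holding=-
step 7 (unstack(D, B)): towers=[B; E/C/A; F] holding=D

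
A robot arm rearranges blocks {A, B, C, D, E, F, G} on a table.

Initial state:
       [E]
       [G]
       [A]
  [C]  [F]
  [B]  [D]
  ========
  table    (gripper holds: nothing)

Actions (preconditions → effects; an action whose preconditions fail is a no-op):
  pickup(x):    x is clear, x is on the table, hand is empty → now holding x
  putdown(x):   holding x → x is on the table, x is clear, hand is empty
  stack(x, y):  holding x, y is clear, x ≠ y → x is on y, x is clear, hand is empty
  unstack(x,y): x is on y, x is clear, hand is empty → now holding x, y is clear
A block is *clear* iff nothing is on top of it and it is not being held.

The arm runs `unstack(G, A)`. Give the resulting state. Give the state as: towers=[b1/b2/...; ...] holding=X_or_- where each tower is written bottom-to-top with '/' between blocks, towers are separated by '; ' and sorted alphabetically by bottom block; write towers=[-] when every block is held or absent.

before: towers=[B/C; D/F/A/G/E] holding=-
pre[unstack(G, A)]: on(G,A) yes, clear(G) no, handempty yes
clear(G) unmet → unstack(G, A) is a no-op
after:  towers=[B/C; D/F/A/G/E] holding=-

towers=[B/C; D/F/A/G/E] holding=-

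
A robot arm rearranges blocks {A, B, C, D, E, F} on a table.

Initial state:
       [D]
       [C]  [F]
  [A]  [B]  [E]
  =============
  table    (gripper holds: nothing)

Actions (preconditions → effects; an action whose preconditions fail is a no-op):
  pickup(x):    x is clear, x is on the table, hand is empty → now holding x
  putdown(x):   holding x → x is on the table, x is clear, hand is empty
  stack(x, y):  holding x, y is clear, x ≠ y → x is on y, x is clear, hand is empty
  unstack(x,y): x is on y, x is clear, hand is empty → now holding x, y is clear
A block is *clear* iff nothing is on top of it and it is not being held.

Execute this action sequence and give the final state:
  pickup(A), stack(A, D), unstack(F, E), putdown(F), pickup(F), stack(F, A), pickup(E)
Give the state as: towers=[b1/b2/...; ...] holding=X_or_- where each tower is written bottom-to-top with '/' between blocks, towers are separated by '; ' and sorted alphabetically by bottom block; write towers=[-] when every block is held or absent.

step 1 (pickup(A)): towers=[B/C/D; E/F] holding=A
step 2 (stack(A, D)): towers=[B/C/D/A; E/F] holding=-
step 3 (unstack(F, E)): towers=[B/C/D/A; E] holding=F
step 4 (putdown(F)): towers=[B/C/D/A; E; F] holding=-
step 5 (pickup(F)): towers=[B/C/D/A; E] holding=F
step 6 (stack(F, A)): towers=[B/C/D/A/F; E] holding=-
step 7 (pickup(E)): towers=[B/C/D/A/F] holding=E

towers=[B/C/D/A/F] holding=E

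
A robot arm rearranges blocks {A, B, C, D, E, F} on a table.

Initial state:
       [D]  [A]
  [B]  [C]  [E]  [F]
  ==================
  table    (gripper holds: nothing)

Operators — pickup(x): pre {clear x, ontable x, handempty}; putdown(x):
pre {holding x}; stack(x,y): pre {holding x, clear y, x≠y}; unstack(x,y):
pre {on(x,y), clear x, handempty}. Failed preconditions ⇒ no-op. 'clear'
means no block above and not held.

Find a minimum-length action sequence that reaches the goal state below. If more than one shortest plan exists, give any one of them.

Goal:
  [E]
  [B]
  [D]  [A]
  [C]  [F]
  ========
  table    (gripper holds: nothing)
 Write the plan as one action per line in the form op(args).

step 1 (pickup(B)): towers=[C/D; E/A; F] holding=B
step 2 (stack(B, D)): towers=[C/D/B; E/A; F] holding=-
step 3 (unstack(A, E)): towers=[C/D/B; E; F] holding=A
step 4 (stack(A, F)): towers=[C/D/B; E; F/A] holding=-
step 5 (pickup(E)): towers=[C/D/B; F/A] holding=E
step 6 (stack(E, B)): towers=[C/D/B/E; F/A] holding=-
goal check: towers=[C/D/B/E; F/A] holding=- — reached (length 6, optimal by BFS)

pickup(B)
stack(B, D)
unstack(A, E)
stack(A, F)
pickup(E)
stack(E, B)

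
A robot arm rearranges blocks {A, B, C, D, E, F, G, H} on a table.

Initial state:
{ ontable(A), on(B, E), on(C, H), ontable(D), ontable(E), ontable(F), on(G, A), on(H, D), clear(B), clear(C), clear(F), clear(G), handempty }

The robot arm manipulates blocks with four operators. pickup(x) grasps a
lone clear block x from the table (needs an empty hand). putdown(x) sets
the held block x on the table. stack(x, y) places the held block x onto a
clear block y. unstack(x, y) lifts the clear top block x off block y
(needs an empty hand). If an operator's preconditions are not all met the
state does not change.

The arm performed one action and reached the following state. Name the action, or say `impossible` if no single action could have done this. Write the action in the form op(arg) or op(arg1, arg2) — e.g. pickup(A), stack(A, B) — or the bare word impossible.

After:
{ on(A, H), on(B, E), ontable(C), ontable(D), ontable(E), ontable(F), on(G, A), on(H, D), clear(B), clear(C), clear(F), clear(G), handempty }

impossible

target: towers=[C; D/H/A/G; E/B; F] holding=-
     unstack(G, A) → towers=[A; D/H/C; E/B; F] holding=G
     unstack(B, E) → towers=[A/G; D/H/C; E; F] holding=B
         pickup(F) → towers=[A/G; D/H/C; E/B] holding=F
     unstack(C, H) → towers=[A/G; D/H; E/B; F] holding=C
none of the 4 applicable actions match → impossible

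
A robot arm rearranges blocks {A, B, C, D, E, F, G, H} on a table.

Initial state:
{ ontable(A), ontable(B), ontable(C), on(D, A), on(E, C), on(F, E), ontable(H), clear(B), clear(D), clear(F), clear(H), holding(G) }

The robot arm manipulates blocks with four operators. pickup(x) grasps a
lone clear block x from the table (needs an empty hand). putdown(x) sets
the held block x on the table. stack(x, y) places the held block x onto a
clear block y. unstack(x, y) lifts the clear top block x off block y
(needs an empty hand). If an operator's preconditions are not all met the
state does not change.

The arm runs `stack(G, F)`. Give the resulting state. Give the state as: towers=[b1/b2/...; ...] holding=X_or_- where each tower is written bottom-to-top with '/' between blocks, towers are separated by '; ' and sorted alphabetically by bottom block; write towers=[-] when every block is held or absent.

towers=[A/D; B; C/E/F/G; H] holding=-

before: towers=[A/D; B; C/E/F; H] holding=G
pre[stack(G, F)]: holding(G) ok, clear(F) ok, G≠F ok
all met → apply stack(G, F)
after:  towers=[A/D; B; C/E/F/G; H] holding=-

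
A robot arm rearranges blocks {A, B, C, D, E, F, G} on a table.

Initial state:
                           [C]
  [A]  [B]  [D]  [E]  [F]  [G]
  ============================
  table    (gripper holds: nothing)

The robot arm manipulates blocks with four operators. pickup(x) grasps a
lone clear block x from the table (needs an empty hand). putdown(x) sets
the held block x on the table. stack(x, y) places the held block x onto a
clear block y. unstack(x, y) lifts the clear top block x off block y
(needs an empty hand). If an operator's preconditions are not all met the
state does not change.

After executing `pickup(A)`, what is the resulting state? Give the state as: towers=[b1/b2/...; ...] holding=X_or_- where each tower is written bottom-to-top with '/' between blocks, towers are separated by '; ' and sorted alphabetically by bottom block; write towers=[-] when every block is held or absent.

before: towers=[A; B; D; E; F; G/C] holding=-
pre[pickup(A)]: clear(A) ✓, ontable(A) ✓, handempty ✓
all met → apply pickup(A)
after:  towers=[B; D; E; F; G/C] holding=A

towers=[B; D; E; F; G/C] holding=A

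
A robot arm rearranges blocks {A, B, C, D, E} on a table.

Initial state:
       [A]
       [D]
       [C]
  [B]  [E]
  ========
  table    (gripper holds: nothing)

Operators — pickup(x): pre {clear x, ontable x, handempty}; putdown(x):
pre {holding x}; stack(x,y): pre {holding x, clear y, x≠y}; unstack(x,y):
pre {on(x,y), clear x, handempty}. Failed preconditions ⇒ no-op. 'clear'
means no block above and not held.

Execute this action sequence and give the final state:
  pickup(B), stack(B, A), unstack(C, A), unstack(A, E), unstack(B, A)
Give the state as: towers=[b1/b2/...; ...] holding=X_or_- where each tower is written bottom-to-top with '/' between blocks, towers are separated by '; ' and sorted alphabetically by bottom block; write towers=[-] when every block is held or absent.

towers=[E/C/D/A] holding=B

step 1 (pickup(B)): towers=[E/C/D/A] holding=B
step 2 (stack(B, A)): towers=[E/C/D/A/B] holding=-
step 3 (unstack(C, A)) [no-op]: towers=[E/C/D/A/B] holding=-
step 4 (unstack(A, E)) [no-op]: towers=[E/C/D/A/B] holding=-
step 5 (unstack(B, A)): towers=[E/C/D/A] holding=B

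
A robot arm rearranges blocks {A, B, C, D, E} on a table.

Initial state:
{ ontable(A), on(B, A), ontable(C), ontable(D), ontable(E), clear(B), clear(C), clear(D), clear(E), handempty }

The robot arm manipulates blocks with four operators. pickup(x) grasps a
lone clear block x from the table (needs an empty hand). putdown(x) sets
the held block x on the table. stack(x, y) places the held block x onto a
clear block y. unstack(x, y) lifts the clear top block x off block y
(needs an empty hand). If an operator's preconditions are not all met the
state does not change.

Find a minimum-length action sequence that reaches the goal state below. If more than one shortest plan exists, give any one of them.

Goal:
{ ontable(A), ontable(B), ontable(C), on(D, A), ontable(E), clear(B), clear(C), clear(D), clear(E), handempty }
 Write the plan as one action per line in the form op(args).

unstack(B, A)
putdown(B)
pickup(D)
stack(D, A)

step 1 (unstack(B, A)): towers=[A; C; D; E] holding=B
step 2 (putdown(B)): towers=[A; B; C; D; E] holding=-
step 3 (pickup(D)): towers=[A; B; C; E] holding=D
step 4 (stack(D, A)): towers=[A/D; B; C; E] holding=-
goal check: towers=[A/D; B; C; E] holding=- — reached (length 4, optimal by BFS)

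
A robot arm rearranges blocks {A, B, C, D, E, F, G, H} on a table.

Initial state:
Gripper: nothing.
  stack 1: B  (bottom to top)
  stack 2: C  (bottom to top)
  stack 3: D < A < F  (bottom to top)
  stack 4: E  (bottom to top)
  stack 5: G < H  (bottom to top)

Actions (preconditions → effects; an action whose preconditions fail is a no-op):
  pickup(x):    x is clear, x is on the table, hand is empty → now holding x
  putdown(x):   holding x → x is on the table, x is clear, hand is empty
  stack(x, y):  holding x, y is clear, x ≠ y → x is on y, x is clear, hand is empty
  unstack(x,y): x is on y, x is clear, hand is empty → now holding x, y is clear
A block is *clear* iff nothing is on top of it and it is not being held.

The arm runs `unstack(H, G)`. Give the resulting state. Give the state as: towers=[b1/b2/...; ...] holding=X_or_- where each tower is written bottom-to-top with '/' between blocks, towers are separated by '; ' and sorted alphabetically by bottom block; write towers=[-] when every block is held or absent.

before: towers=[B; C; D/A/F; E; G/H] holding=-
pre[unstack(H, G)]: on(H,G) ok, clear(H) ok, handempty ok
all met → apply unstack(H, G)
after:  towers=[B; C; D/A/F; E; G] holding=H

towers=[B; C; D/A/F; E; G] holding=H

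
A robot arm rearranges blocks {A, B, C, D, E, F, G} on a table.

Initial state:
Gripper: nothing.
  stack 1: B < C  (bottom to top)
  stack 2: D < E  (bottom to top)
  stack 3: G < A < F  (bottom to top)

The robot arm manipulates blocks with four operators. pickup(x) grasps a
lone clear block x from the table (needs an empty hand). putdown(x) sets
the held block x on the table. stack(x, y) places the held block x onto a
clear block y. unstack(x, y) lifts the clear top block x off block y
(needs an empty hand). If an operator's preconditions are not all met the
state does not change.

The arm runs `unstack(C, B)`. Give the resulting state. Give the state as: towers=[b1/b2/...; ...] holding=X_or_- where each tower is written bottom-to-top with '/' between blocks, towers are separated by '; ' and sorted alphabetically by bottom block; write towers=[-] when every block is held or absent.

before: towers=[B/C; D/E; G/A/F] holding=-
pre[unstack(C, B)]: on(C,B) ✓, clear(C) ✓, handempty ✓
all met → apply unstack(C, B)
after:  towers=[B; D/E; G/A/F] holding=C

towers=[B; D/E; G/A/F] holding=C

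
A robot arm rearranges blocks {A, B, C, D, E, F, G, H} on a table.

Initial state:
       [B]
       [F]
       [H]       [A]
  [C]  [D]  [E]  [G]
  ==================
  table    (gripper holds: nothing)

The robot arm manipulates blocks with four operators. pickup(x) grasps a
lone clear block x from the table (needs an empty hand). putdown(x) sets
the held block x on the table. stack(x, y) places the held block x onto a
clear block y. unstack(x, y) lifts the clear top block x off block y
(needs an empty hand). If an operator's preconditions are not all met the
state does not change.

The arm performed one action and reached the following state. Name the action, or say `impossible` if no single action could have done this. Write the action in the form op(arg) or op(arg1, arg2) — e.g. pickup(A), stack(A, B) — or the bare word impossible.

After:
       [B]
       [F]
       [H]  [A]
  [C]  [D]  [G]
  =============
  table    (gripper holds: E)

target: towers=[C; D/H/F/B; G/A] holding=E
     unstack(A, G) → towers=[C; D/H/F/B; E; G] holding=A
         pickup(E) → towers=[C; D/H/F/B; G/A] holding=E  ← match
     unstack(B, F) → towers=[C; D/H/F; E; G/A] holding=B
         pickup(C) → towers=[D/H/F/B; E; G/A] holding=C

pickup(E)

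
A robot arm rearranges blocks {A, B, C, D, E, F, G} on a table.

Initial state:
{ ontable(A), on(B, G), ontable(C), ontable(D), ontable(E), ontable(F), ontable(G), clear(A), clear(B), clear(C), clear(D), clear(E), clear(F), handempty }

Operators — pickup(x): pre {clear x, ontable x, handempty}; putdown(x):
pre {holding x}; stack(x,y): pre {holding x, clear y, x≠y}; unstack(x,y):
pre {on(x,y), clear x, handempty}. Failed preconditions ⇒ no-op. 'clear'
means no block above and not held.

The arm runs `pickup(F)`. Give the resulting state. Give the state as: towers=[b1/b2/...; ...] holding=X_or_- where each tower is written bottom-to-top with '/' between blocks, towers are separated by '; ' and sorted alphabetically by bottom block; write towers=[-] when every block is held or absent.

towers=[A; C; D; E; G/B] holding=F

before: towers=[A; C; D; E; F; G/B] holding=-
pre[pickup(F)]: clear(F) ✓, ontable(F) ✓, handempty ✓
all met → apply pickup(F)
after:  towers=[A; C; D; E; G/B] holding=F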